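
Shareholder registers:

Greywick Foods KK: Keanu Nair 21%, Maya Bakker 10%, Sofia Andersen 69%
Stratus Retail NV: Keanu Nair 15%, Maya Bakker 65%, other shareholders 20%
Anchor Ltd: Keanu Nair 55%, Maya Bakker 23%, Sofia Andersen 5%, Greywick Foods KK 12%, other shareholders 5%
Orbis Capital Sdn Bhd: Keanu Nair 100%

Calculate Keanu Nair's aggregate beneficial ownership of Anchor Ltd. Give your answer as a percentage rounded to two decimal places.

57.52%

Keanu reaches Anchor along 2 paths.
Direct stake: 55% = 55%.
Via Greywick: 21% × 12% = 2.52%.
Total: 55% + 2.52% = 57.52%.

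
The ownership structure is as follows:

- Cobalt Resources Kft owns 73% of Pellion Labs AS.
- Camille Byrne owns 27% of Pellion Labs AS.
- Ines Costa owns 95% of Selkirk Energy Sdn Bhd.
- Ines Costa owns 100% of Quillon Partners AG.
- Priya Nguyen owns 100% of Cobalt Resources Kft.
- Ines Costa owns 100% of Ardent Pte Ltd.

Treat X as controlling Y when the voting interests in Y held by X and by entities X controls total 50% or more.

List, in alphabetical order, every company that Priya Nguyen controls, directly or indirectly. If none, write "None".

Priya holds 100% of Cobalt, so Priya controls Cobalt.
Cobalt holds 73% of Pellion, so Priya controls Pellion.
No other company's threshold is met.

Cobalt Resources Kft, Pellion Labs AS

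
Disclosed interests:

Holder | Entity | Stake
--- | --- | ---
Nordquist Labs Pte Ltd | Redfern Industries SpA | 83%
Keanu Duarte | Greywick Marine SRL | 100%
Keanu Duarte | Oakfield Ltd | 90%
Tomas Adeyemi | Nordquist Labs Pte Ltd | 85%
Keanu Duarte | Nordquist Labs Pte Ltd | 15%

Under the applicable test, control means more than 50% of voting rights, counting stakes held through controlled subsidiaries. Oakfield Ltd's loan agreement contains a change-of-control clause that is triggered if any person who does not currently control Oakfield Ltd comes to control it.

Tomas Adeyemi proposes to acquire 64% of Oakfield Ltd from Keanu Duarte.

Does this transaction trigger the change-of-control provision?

Yes

The purchase adds only to Tomas's holdings (Keanu's stake shrinks), so Tomas is the only person who could newly come to control Oakfield.
Tomas holds 85% of Nordquist, so Tomas controls Nordquist.
Nordquist holds 83% of Redfern, so Tomas controls Redfern.
Neither Tomas nor any entity Tomas controls holds any voting interest in Oakfield.
So before the transaction, Tomas does not control Oakfield.
After the purchase, Tomas holds 64% of Oakfield directly, and Keanu's stake falls to 26%.
Tomas holds 64% of Oakfield, so Tomas controls Oakfield.
Tomas did not control Oakfield before and does after, so the clause is triggered.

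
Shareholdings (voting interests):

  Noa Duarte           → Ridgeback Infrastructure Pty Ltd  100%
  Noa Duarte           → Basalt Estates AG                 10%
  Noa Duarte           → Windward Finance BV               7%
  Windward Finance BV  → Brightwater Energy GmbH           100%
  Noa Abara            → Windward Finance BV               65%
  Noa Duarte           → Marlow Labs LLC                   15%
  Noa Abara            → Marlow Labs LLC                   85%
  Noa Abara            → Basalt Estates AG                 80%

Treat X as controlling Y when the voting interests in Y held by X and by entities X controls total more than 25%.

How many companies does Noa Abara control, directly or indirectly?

4

Noa Abara holds 65% of Windward, so Noa Abara controls Windward.
Noa Abara holds 80% of Basalt, so Noa Abara controls Basalt.
Windward holds 100% of Brightwater, so Noa Abara controls Brightwater.
Noa Abara holds 85% of Marlow, so Noa Abara controls Marlow.
No other company's threshold is met.
Noa Abara controls 4 companies.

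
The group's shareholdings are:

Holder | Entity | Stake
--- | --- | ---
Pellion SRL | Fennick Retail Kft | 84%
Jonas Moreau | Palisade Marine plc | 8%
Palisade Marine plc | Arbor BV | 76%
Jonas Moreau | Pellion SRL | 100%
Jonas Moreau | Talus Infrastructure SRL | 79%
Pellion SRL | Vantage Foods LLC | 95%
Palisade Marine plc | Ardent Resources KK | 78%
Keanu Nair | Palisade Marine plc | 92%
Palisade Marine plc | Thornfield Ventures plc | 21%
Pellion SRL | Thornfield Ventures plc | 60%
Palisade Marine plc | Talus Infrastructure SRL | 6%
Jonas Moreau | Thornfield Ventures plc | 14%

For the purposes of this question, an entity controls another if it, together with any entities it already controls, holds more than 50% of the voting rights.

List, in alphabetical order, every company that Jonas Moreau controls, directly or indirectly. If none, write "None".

Jonas holds 100% of Pellion, so Jonas controls Pellion.
Pellion holds 95% of Vantage, so Jonas controls Vantage.
Pellion and Jonas together hold 60% + 14% = 74% of Thornfield, so Jonas controls Thornfield.
Pellion holds 84% of Fennick, so Jonas controls Fennick.
Jonas holds 79% of Talus, so Jonas controls Talus.
No other company's threshold is met.

Fennick Retail Kft, Pellion SRL, Talus Infrastructure SRL, Thornfield Ventures plc, Vantage Foods LLC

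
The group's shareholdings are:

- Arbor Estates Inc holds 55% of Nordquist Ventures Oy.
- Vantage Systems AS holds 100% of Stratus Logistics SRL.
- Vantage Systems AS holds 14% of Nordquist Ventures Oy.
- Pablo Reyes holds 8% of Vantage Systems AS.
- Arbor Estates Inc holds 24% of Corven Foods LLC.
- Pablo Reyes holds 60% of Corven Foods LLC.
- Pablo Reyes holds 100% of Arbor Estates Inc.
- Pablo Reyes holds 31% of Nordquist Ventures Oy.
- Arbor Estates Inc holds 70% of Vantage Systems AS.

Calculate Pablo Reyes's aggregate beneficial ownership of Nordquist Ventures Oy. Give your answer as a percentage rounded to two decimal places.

Pablo reaches Nordquist along 4 paths.
Via Vantage: 8% × 14% = 1.12%.
Via Arbor → Vantage: 100% × 70% × 14% = 9.8%.
Direct stake: 31% = 31%.
Via Arbor: 100% × 55% = 55%.
Total: 1.12% + 9.8% + 31% + 55% = 96.92%.

96.92%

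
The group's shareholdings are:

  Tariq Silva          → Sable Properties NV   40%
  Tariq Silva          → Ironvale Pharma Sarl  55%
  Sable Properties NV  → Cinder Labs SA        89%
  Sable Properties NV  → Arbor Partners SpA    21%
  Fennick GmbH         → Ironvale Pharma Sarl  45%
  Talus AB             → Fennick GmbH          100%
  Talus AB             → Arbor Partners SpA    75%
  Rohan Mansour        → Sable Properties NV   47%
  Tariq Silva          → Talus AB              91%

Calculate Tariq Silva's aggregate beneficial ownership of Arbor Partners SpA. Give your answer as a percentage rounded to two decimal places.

76.65%

Tariq reaches Arbor along 2 paths.
Via Sable: 40% × 21% = 8.4%.
Via Talus: 91% × 75% = 68.25%.
Total: 8.4% + 68.25% = 76.65%.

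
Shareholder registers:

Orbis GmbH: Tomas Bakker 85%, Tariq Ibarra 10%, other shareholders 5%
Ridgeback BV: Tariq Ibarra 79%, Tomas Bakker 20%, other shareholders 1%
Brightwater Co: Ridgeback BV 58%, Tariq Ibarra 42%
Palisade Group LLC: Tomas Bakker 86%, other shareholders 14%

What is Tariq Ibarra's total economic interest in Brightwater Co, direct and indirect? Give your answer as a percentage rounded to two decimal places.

87.82%

Tariq reaches Brightwater along 2 paths.
Via Ridgeback: 79% × 58% = 45.82%.
Direct stake: 42% = 42%.
Total: 45.82% + 42% = 87.82%.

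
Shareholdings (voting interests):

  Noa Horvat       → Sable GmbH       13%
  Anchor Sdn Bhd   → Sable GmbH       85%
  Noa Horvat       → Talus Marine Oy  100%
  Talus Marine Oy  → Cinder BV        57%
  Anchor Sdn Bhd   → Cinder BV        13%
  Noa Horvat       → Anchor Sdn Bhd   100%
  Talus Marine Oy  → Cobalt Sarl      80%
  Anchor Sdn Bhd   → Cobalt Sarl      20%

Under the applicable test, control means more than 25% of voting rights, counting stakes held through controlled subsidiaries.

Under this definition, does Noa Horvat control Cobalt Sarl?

Noa holds 100% of Talus, so Noa controls Talus.
Noa holds 100% of Anchor, so Noa controls Anchor.
Talus and Anchor together hold 80% + 20% = 100% of Cobalt, so Noa controls Cobalt.

Yes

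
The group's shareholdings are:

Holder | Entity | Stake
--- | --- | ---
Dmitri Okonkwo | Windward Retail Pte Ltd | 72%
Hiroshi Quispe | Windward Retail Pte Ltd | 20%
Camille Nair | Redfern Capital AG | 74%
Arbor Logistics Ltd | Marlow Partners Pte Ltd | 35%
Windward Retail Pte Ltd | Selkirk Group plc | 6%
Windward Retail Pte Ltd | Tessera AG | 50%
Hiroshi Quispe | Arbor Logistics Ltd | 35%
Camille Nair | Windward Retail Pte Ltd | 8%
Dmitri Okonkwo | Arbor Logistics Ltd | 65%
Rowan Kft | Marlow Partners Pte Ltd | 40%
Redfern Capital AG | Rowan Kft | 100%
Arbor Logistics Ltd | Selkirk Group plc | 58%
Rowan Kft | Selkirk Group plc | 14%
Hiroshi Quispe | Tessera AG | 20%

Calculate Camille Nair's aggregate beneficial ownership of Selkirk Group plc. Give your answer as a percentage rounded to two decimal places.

10.84%

Camille reaches Selkirk along 2 paths.
Via Redfern → Rowan: 74% × 100% × 14% = 10.36%.
Via Windward: 8% × 6% = 0.48%.
Total: 10.36% + 0.48% = 10.84%.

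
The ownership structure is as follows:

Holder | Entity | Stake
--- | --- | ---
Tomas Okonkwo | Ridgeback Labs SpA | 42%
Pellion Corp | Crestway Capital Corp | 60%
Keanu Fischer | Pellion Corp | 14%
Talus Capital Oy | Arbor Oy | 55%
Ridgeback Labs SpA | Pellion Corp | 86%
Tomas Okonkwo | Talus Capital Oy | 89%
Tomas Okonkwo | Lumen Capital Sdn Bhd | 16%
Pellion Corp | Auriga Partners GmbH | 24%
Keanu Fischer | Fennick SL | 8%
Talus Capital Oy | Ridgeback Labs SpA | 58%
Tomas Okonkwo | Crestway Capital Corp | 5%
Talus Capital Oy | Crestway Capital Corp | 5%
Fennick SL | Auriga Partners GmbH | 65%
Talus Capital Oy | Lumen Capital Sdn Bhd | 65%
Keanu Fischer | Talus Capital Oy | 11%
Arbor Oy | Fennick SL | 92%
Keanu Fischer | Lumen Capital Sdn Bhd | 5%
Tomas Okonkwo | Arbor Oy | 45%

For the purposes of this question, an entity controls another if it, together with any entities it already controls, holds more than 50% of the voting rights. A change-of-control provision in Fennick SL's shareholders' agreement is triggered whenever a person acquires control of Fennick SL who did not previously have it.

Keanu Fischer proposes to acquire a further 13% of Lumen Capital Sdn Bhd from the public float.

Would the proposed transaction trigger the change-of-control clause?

No

The purchase changes only Keanu's holdings, so Keanu is the only person who could newly come to control Fennick.
Keanu's largest direct stake is 14% in Pellion, which does not meet the threshold, so Keanu controls no company.
In Fennick, Keanu's side holds only 8%, not > 50%.
So before the transaction, Keanu does not control Fennick.
After the purchase, Keanu's direct stake in Lumen rises to 5% + 13% = 18%.
Keanu's side now holds 18% of Lumen, not > 50%, so Keanu still does not control Lumen.
After the transaction, Keanu's side holds 8% of Fennick, not > 50%, so Keanu still does not control Fennick.
No new person acquires control, so the clause is not triggered.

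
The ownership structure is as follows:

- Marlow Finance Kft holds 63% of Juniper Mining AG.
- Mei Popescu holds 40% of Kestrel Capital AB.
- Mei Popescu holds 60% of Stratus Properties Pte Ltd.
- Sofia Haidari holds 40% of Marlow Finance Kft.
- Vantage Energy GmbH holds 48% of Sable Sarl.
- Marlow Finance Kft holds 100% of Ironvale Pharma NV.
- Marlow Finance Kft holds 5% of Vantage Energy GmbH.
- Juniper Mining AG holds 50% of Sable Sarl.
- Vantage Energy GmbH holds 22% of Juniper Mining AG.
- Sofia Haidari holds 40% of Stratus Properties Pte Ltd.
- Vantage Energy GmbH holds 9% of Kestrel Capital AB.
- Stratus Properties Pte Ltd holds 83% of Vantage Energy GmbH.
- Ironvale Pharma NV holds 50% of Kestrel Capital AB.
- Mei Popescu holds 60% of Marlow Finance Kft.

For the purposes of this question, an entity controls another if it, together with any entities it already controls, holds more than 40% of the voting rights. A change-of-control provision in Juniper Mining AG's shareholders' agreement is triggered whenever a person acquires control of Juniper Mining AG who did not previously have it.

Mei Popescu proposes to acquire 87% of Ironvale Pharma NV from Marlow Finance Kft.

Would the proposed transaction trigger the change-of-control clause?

The purchase adds only to Mei's holdings (Marlow's stake shrinks), so Mei is the only person who could newly come to control Juniper.
Mei holds 60% of Marlow, so Mei controls Marlow.
Mei holds 60% of Stratus, so Mei controls Stratus.
Marlow and Stratus together hold 5% + 83% = 88% of Vantage, so Mei controls Vantage.
Vantage and Marlow together hold 22% + 63% = 85% of Juniper, so Mei controls Juniper.
So Mei already controls Juniper before the transaction.
After the purchase, Mei holds 87% of Ironvale directly, and Marlow's stake falls to 13%.
Mei controlled Juniper already, so this is not a new person acquiring control; every other person's position is unchanged or reduced.
No new person acquires control, so the clause is not triggered.

No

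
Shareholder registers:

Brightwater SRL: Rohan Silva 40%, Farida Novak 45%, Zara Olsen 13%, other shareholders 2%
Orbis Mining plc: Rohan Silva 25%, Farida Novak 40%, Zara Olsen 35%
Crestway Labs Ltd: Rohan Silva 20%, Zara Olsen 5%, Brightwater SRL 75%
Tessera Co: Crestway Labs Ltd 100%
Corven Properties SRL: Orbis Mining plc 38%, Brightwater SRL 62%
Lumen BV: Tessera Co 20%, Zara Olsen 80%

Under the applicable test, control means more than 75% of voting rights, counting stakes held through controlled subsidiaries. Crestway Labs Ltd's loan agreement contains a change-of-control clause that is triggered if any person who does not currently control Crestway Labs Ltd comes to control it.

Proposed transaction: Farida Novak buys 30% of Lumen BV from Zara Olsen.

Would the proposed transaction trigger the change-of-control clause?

The purchase adds only to Farida's holdings (Zara's stake shrinks), so Farida is the only person who could newly come to control Crestway.
Farida's largest direct stake is 45% in Brightwater, which does not meet the threshold, so Farida controls no company.
Neither Farida nor any entity Farida controls holds any voting interest in Crestway.
So before the transaction, Farida does not control Crestway.
After the purchase, Farida holds 30% of Lumen directly, and Zara's stake falls to 50%.
Farida's side now holds 30% of Lumen, not > 75%, so Farida still does not control Lumen.
After the transaction, neither Farida nor any entity Farida controls holds a voting interest in Crestway, so Farida still does not control it.
No new person acquires control, so the clause is not triggered.

No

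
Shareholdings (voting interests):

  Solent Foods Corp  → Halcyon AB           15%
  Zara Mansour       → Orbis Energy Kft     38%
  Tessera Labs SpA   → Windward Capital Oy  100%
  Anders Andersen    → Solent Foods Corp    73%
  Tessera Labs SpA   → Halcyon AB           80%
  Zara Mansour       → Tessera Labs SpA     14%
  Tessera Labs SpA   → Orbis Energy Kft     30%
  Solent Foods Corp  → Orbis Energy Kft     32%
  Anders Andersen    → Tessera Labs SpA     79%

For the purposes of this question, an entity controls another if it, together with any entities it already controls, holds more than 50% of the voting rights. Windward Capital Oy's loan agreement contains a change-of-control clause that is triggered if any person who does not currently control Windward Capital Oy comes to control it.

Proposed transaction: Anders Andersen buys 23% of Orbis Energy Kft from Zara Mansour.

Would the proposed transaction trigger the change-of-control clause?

The purchase adds only to Anders's holdings (Zara's stake shrinks), so Anders is the only person who could newly come to control Windward.
Anders holds 79% of Tessera, so Anders controls Tessera.
Tessera holds 100% of Windward, so Anders controls Windward.
So Anders already controls Windward before the transaction.
After the purchase, Anders holds 23% of Orbis directly, and Zara's stake falls to 15%.
Anders controlled Windward already, so this is not a new person acquiring control; every other person's position is unchanged or reduced.
No new person acquires control, so the clause is not triggered.

No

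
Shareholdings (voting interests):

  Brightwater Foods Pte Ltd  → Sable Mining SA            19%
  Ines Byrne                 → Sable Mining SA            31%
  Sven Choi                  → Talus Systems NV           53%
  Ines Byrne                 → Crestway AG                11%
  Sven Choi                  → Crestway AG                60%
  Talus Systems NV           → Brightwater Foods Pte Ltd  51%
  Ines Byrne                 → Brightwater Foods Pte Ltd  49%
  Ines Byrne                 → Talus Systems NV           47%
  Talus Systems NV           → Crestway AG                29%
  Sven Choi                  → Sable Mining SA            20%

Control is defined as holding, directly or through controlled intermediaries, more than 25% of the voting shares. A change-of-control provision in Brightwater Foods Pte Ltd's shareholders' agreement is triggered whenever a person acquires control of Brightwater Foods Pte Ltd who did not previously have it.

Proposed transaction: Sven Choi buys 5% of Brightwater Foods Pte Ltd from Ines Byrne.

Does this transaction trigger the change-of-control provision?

No

The purchase adds only to Sven's holdings (Ines's stake shrinks), so Sven is the only person who could newly come to control Brightwater.
Sven holds 53% of Talus, so Sven controls Talus.
Talus holds 51% of Brightwater, so Sven controls Brightwater.
So Sven already controls Brightwater before the transaction.
After the purchase, Sven holds 5% of Brightwater directly, and Ines's stake falls to 44%.
Sven controlled Brightwater already, so this is not a new person acquiring control; every other person's position is unchanged or reduced.
No new person acquires control, so the clause is not triggered.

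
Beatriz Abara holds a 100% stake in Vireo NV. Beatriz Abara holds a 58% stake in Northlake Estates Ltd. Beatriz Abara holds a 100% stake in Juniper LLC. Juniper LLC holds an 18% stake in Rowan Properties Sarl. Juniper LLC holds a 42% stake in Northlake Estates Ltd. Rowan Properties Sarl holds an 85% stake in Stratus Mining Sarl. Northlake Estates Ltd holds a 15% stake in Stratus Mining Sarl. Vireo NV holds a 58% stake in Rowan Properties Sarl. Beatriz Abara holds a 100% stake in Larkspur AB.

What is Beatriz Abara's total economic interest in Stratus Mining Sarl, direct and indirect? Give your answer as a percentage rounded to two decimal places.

79.60%

Beatriz reaches Stratus along 4 paths.
Via Juniper → Rowan: 100% × 18% × 85% = 15.3%.
Via Vireo → Rowan: 100% × 58% × 85% = 49.3%.
Via Northlake: 58% × 15% = 8.7%.
Via Juniper → Northlake: 100% × 42% × 15% = 6.3%.
Total: 15.3% + 49.3% + 8.7% + 6.3% = 79.6%.
Rounded: 79.60%.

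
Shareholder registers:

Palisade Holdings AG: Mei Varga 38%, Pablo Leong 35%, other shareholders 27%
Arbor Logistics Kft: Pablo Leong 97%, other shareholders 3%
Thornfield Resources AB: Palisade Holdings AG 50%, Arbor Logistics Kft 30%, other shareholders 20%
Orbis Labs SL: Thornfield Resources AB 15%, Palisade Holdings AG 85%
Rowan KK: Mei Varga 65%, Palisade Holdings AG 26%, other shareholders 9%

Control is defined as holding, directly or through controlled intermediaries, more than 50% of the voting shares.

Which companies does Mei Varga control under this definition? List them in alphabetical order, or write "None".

Rowan KK

Mei holds 65% of Rowan, so Mei controls Rowan.
No other company's threshold is met.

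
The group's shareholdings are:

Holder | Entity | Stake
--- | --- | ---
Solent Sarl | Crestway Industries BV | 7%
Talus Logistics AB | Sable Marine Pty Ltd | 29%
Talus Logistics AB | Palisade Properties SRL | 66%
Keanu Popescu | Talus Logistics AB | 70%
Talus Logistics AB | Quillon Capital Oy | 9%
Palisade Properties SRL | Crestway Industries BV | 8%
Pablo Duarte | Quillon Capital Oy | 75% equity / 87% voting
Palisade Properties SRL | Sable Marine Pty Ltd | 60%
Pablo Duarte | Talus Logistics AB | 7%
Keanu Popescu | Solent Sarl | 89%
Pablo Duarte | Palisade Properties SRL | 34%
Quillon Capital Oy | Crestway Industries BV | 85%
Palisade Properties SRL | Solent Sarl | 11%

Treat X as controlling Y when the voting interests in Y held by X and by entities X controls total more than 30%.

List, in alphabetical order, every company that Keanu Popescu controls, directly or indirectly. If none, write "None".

Keanu holds 70% of Talus, so Keanu controls Talus.
Talus holds 66% of Palisade, so Keanu controls Palisade.
Keanu and Palisade together hold 89% + 11% = 100% of Solent, so Keanu controls Solent.
Palisade and Talus together hold 60% + 29% = 89% of Sable, so Keanu controls Sable.
No other company's threshold is met.

Palisade Properties SRL, Sable Marine Pty Ltd, Solent Sarl, Talus Logistics AB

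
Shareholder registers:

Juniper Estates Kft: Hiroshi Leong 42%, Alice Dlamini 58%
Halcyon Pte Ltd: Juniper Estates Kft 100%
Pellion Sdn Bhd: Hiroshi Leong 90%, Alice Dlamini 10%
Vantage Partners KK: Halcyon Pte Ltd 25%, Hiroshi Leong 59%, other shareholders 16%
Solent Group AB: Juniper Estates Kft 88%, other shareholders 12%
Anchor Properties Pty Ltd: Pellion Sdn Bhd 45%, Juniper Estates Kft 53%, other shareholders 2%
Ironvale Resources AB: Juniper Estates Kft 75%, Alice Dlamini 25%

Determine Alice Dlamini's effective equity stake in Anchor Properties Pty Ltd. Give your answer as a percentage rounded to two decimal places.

35.24%

Alice reaches Anchor along 2 paths.
Via Pellion: 10% × 45% = 4.5%.
Via Juniper: 58% × 53% = 30.74%.
Total: 4.5% + 30.74% = 35.24%.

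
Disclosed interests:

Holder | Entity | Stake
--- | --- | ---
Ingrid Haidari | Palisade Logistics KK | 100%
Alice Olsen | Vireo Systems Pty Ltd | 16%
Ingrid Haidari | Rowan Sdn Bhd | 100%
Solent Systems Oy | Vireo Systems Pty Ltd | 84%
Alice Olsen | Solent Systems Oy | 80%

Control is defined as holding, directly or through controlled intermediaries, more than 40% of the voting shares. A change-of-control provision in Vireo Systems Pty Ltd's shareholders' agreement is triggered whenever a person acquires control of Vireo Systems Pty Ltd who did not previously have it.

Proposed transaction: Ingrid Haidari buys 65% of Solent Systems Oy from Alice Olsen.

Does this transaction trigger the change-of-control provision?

Yes

The purchase adds only to Ingrid's holdings (Alice's stake shrinks), so Ingrid is the only person who could newly come to control Vireo.
Ingrid holds 100% of Palisade, so Ingrid controls Palisade.
Ingrid holds 100% of Rowan, so Ingrid controls Rowan.
Neither Ingrid nor any entity Ingrid controls holds any voting interest in Vireo.
So before the transaction, Ingrid does not control Vireo.
After the purchase, Ingrid holds 65% of Solent directly, and Alice's stake falls to 15%.
Ingrid holds 65% of Solent, so Ingrid controls Solent.
Solent holds 84% of Vireo, so Ingrid controls Vireo.
Ingrid did not control Vireo before and does after, so the clause is triggered.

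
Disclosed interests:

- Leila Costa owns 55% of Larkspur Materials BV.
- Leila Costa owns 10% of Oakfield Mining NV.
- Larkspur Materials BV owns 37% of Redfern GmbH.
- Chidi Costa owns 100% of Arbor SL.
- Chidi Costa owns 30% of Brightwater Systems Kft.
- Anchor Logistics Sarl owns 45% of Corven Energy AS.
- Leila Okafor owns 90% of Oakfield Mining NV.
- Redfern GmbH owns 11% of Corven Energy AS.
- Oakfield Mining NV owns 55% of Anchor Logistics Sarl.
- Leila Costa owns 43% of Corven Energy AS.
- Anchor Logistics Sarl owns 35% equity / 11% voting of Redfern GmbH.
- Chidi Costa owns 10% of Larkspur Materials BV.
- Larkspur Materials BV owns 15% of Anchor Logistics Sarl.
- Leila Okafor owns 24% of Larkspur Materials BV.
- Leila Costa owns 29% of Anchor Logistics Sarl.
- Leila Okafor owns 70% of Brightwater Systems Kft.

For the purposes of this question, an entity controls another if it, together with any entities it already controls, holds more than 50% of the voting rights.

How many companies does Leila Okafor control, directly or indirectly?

Leila Okafor holds 90% of Oakfield, so Leila Okafor controls Oakfield.
Leila Okafor holds 70% of Brightwater, so Leila Okafor controls Brightwater.
Oakfield holds 55% of Anchor, so Leila Okafor controls Anchor.
No other company's threshold is met.
Leila Okafor controls 3 companies.

3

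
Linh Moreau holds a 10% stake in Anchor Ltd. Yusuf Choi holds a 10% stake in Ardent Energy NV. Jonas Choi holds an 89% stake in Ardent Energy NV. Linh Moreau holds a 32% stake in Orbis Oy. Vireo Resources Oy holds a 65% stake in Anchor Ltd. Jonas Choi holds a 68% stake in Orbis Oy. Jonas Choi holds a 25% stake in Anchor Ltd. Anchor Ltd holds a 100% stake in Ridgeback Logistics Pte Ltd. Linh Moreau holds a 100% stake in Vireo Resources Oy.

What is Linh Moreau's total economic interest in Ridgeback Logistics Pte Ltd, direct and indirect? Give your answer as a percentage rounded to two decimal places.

75.00%

Linh reaches Ridgeback along 2 paths.
Via Vireo → Anchor: 100% × 65% × 100% = 65%.
Via Anchor: 10% × 100% = 10%.
Total: 65% + 10% = 75%.
Rounded: 75.00%.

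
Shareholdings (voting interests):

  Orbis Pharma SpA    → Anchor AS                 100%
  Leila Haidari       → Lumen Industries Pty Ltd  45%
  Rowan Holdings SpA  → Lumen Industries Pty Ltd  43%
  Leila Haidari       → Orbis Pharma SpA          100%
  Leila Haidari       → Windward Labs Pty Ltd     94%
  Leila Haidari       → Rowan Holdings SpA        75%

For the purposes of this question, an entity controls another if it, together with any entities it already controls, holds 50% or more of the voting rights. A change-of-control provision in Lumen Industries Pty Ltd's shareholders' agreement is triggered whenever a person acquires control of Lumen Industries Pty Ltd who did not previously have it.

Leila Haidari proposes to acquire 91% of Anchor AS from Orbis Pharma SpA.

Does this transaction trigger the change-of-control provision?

No

The purchase adds only to Leila's holdings (Orbis's stake shrinks), so Leila is the only person who could newly come to control Lumen.
Leila holds 75% of Rowan, so Leila controls Rowan.
Leila and Rowan together hold 45% + 43% = 88% of Lumen, so Leila controls Lumen.
So Leila already controls Lumen before the transaction.
After the purchase, Leila holds 91% of Anchor directly, and Orbis's stake falls to 9%.
Leila controlled Lumen already, so this is not a new person acquiring control; every other person's position is unchanged or reduced.
No new person acquires control, so the clause is not triggered.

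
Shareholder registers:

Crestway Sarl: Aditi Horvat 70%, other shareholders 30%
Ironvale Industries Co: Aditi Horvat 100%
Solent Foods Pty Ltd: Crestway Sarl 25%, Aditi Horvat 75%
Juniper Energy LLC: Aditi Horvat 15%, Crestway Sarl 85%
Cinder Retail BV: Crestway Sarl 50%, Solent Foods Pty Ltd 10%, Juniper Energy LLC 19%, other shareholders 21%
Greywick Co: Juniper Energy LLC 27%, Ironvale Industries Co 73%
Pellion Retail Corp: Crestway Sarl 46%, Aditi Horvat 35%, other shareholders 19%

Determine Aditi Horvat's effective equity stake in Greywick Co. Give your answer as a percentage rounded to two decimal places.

93.12%

Aditi reaches Greywick along 3 paths.
Via Juniper: 15% × 27% = 4.05%.
Via Crestway → Juniper: 70% × 85% × 27% = 16.065%.
Via Ironvale: 100% × 73% = 73%.
Total: 4.05% + 16.065% + 73% = 93.115%.
Rounded: 93.12%.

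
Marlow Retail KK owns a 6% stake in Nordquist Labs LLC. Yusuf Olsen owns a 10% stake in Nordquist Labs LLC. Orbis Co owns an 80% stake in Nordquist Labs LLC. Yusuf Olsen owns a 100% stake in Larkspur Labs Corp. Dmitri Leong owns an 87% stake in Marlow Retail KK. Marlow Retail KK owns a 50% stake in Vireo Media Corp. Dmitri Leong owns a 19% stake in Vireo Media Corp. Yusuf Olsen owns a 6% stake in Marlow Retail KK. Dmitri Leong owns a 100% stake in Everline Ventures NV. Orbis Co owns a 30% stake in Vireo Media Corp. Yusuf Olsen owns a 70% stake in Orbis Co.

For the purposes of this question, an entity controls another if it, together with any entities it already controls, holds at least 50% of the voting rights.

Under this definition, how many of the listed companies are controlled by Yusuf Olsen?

Yusuf holds 70% of Orbis, so Yusuf controls Orbis.
Yusuf holds 100% of Larkspur, so Yusuf controls Larkspur.
Orbis and Yusuf together hold 80% + 10% = 90% of Nordquist, so Yusuf controls Nordquist.
No other company's threshold is met.
Yusuf controls 3 companies.

3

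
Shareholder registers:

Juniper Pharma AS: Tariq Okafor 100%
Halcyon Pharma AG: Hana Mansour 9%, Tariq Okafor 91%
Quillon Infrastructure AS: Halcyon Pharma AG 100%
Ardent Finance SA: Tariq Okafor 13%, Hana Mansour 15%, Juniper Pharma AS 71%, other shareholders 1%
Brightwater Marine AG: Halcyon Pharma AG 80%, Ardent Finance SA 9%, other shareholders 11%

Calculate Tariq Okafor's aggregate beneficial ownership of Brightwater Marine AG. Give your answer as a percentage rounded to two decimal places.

80.36%

Tariq reaches Brightwater along 3 paths.
Via Halcyon: 91% × 80% = 72.8%.
Via Ardent: 13% × 9% = 1.17%.
Via Juniper → Ardent: 100% × 71% × 9% = 6.39%.
Total: 72.8% + 1.17% + 6.39% = 80.36%.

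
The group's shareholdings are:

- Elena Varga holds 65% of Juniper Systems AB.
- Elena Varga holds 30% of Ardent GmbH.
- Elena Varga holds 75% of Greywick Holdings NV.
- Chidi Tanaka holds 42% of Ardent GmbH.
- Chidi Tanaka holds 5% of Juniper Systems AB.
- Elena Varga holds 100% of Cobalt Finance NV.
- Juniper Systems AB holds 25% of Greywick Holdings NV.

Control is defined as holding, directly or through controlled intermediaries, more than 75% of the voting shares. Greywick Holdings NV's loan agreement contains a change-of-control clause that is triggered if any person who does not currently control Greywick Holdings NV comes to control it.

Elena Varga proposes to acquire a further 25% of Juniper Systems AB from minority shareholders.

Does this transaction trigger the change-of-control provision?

The purchase changes only Elena's holdings, so Elena is the only person who could newly come to control Greywick.
Elena holds 100% of Cobalt, so Elena controls Cobalt.
In Greywick, Elena's side holds only 75%, not > 75%.
So before the transaction, Elena does not control Greywick.
After the purchase, Elena's direct stake in Juniper rises to 65% + 25% = 90%.
Elena holds 90% of Juniper, so Elena controls Juniper.
Juniper and Elena together hold 25% + 75% = 100% of Greywick, so Elena controls Greywick.
Elena did not control Greywick before and does after, so the clause is triggered.

Yes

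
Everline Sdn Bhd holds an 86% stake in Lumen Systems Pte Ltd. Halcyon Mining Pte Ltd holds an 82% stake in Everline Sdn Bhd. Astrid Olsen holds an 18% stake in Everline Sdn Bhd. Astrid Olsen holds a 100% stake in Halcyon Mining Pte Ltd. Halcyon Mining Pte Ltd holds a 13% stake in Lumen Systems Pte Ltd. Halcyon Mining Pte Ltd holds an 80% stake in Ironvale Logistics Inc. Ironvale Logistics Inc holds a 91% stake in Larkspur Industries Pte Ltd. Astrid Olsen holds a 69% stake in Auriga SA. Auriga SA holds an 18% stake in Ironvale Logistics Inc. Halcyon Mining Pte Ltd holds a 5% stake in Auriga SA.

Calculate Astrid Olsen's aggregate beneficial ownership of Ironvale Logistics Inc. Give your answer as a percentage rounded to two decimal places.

93.32%

Astrid reaches Ironvale along 3 paths.
Via Halcyon: 100% × 80% = 80%.
Via Auriga: 69% × 18% = 12.42%.
Via Halcyon → Auriga: 100% × 5% × 18% = 0.9%.
Total: 80% + 12.42% + 0.9% = 93.32%.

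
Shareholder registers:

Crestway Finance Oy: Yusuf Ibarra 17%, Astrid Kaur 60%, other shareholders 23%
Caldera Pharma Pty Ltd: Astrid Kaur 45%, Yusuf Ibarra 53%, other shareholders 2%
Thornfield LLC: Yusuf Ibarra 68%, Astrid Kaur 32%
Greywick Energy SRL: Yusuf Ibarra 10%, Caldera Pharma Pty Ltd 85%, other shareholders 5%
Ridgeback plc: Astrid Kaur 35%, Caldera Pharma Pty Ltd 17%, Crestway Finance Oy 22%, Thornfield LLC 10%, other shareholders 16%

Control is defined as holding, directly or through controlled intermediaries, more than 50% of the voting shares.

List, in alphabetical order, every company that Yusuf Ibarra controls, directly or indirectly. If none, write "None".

Caldera Pharma Pty Ltd, Greywick Energy SRL, Thornfield LLC

Yusuf holds 53% of Caldera, so Yusuf controls Caldera.
Yusuf holds 68% of Thornfield, so Yusuf controls Thornfield.
Yusuf and Caldera together hold 10% + 85% = 95% of Greywick, so Yusuf controls Greywick.
No other company's threshold is met.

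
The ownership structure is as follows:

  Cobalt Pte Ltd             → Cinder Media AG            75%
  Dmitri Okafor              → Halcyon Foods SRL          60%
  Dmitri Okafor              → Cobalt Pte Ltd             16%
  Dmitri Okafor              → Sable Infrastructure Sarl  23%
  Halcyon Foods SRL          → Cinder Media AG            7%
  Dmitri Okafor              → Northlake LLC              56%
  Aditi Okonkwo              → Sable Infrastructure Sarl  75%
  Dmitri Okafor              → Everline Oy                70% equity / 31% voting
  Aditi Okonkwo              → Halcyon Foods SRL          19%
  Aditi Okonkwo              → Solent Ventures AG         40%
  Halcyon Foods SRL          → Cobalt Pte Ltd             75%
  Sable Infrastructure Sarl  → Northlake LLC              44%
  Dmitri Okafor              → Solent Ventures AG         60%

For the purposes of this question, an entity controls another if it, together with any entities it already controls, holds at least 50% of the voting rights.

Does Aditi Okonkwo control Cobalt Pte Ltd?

No

Aditi holds 75% of Sable, so Aditi controls Sable.
Neither Aditi nor any entity Aditi controls holds any voting interest in Cobalt.
So Aditi does not control Cobalt.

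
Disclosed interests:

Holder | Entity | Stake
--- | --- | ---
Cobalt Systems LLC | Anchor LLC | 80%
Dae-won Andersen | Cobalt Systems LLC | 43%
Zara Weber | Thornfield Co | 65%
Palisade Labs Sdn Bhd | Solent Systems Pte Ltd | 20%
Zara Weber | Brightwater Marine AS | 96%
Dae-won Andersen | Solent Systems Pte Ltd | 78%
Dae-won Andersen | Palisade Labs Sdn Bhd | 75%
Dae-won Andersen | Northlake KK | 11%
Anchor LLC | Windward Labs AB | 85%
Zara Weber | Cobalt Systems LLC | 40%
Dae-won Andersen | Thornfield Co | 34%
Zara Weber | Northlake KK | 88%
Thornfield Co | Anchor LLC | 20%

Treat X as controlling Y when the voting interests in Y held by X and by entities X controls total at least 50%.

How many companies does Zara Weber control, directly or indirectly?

Zara holds 65% of Thornfield, so Zara controls Thornfield.
Zara holds 88% of Northlake, so Zara controls Northlake.
Zara holds 96% of Brightwater, so Zara controls Brightwater.
No other company's threshold is met.
Zara controls 3 companies.

3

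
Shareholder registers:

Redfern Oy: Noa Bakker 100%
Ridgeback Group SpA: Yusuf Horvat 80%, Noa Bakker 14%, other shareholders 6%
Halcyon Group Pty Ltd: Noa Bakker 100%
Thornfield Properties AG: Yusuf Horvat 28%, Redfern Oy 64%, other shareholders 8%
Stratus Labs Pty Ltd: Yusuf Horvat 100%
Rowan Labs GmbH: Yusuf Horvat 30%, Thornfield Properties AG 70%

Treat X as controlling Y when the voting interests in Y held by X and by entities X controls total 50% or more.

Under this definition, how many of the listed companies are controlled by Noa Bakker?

4

Noa holds 100% of Redfern, so Noa controls Redfern.
Noa holds 100% of Halcyon, so Noa controls Halcyon.
Redfern holds 64% of Thornfield, so Noa controls Thornfield.
Thornfield holds 70% of Rowan, so Noa controls Rowan.
No other company's threshold is met.
Noa controls 4 companies.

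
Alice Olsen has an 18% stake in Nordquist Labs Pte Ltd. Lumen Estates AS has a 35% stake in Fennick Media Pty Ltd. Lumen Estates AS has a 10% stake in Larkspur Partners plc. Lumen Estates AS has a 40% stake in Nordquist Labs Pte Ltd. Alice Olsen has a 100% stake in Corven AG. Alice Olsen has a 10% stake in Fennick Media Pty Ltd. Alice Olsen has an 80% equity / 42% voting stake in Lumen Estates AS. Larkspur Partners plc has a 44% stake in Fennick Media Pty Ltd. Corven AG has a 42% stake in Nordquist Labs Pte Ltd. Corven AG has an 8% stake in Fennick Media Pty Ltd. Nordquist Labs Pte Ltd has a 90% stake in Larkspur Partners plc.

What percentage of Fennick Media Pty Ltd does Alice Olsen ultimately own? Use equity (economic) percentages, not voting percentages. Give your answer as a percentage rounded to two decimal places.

85.95%

Alice reaches Fennick along 7 paths.
Via Lumen → Larkspur: 80% × 10% × 44% = 3.52%.
Via Lumen → Nordquist → Larkspur: 80% × 40% × 90% × 44% = 12.672%.
Via Corven → Nordquist → Larkspur: 100% × 42% × 90% × 44% = 16.632%.
Via Nordquist → Larkspur: 18% × 90% × 44% = 7.128%.
Via Corven: 100% × 8% = 8%.
Via Lumen: 80% × 35% = 28%.
Direct stake: 10% = 10%.
Total: 3.52% + 12.672% + 16.632% + 7.128% + 8% + 28% + 10% = 85.952%.
Rounded: 85.95%.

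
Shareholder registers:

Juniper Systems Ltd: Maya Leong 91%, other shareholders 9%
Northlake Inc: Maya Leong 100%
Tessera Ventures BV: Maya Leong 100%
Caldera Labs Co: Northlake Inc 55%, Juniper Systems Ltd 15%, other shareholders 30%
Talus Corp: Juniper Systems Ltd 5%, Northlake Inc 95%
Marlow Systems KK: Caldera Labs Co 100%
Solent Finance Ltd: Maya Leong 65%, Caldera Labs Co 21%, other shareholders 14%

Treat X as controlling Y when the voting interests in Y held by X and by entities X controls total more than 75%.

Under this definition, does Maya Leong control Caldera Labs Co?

No

Maya holds 91% of Juniper, so Maya controls Juniper.
Maya holds 100% of Northlake, so Maya controls Northlake.
Maya holds 100% of Tessera, so Maya controls Tessera.
Juniper and Northlake together hold 5% + 95% = 100% of Talus, so Maya controls Talus.
In Caldera, Maya's side holds only 55% + 15% = 70%, not > 75%.
So Maya does not control Caldera.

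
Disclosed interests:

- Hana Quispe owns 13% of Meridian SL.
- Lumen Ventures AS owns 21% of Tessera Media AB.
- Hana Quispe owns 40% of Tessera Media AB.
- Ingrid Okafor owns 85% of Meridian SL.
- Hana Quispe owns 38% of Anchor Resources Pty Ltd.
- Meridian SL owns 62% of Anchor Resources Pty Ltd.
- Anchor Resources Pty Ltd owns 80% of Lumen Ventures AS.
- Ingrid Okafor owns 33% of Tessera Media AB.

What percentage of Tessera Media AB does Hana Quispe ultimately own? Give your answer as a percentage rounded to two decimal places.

47.74%

Hana reaches Tessera along 3 paths.
Via Anchor → Lumen: 38% × 80% × 21% = 6.384%.
Via Meridian → Anchor → Lumen: 13% × 62% × 80% × 21% = 1.35408%.
Direct stake: 40% = 40%.
Total: 6.384% + 1.35408% + 40% = 47.73808%.
Rounded: 47.74%.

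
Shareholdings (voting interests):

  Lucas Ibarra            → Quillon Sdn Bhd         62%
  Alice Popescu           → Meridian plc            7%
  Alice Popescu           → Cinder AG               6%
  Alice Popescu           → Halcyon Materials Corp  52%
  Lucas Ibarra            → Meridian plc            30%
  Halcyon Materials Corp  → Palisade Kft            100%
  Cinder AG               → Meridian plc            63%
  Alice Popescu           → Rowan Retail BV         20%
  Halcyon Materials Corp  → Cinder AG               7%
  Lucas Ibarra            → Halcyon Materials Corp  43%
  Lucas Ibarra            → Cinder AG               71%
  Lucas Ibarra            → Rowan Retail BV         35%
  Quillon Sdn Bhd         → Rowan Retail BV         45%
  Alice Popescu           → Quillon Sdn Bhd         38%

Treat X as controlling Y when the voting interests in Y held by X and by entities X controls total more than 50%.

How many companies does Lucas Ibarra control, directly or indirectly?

4

Lucas holds 62% of Quillon, so Lucas controls Quillon.
Lucas holds 71% of Cinder, so Lucas controls Cinder.
Quillon and Lucas together hold 45% + 35% = 80% of Rowan, so Lucas controls Rowan.
Cinder and Lucas together hold 63% + 30% = 93% of Meridian, so Lucas controls Meridian.
No other company's threshold is met.
Lucas controls 4 companies.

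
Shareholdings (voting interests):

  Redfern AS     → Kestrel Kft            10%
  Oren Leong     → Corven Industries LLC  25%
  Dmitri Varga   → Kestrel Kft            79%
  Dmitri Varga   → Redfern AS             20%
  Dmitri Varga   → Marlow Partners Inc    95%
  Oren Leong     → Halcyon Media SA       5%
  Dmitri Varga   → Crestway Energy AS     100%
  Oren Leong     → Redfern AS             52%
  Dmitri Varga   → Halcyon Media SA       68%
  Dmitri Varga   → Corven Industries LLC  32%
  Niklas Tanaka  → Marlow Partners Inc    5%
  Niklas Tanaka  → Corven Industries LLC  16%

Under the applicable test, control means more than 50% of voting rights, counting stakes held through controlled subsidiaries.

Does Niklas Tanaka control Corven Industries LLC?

No

Niklas's largest direct stake is 16% in Corven, which does not meet the threshold, so Niklas controls no company.
In Corven, Niklas's side holds only 16%, not > 50%.
So Niklas does not control Corven.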